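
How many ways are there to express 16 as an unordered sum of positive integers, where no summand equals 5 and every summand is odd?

20

Enumerating:
15, 1
13, 3
13, 1, 1, 1
11, 3, 1, 1
11, 1, 1, 1, 1, 1
9, 7
9, 3, 3, 1
9, 3, 1, 1, 1, 1
9, 1, 1, 1, 1, 1, 1, 1
7, 7, 1, 1
7, 3, 3, 3
7, 3, 3, 1, 1, 1
7, 3, 1, 1, 1, 1, 1, 1
7, 1, 1, 1, 1, 1, 1, 1, 1, 1
3, 3, 3, 3, 3, 1
3, 3, 3, 3, 1, 1, 1, 1
3, 3, 3, 1, 1, 1, 1, 1, 1, 1
3, 3, 1, 1, 1, 1, 1, 1, 1, 1, 1, 1
3, 1, 1, 1, 1, 1, 1, 1, 1, 1, 1, 1, 1, 1
1, 1, 1, 1, 1, 1, 1, 1, 1, 1, 1, 1, 1, 1, 1, 1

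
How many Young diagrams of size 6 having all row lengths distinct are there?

4

The partitions of 6 that satisfy the conditions:
6
5, 1
4, 2
3, 2, 1
Counting gives 4.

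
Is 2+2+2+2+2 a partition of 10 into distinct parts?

No

The parts sum to 10, and the condition 'all summands are distinct' is violated.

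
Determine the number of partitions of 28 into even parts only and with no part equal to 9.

135

Counting exhaustively, 135 partitions satisfy the conditions.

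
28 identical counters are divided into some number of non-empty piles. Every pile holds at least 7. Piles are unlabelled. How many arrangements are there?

They are:
28
21+7
20+8
19+9
18+10
17+11
16+12
15+13
14+14
14+7+7
13+8+7
12+9+7
12+8+8
11+10+7
11+9+8
10+10+8
10+9+9
7+7+7+7
Counting gives 18.

18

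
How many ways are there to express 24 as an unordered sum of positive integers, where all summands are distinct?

A full systematic count gives 122.

122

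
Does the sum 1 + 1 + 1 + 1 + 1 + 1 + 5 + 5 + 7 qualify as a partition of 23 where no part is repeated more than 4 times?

The parts sum to 23, and the condition 'no summand is used more than 4 times' is violated.

No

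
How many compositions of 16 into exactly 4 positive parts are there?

455

Place 3 bars in the 15 internal gaps of a row of 16 dots: C(15,3) = 455.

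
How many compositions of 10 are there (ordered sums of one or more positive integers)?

There are 9 gaps and each independently is a cut or not, giving 2^9 = 512.

512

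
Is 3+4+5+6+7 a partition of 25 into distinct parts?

Yes

The parts sum to 25, and the condition 'all summands are distinct' holds.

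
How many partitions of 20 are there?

Direct enumeration gives 627 partitions.

627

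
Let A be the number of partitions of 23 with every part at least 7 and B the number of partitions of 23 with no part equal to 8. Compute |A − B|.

Partitions of 23 with every part at least 7: 8.
Partitions of 23 with no part equal to 8: 1079.
|8 − 1079| = 1071.

1071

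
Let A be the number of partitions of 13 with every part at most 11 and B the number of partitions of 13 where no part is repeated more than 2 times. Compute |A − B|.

55

Partitions of 13 with every part at most 11: 99.
Partitions of 13 where no part is repeated more than 2 times: 44.
|99 − 44| = 55.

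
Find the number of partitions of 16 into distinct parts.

There are too many to list fully; the first 12 (by largest part) are:
16
15, 1
14, 2
13, 3
13, 2, 1
12, 4
12, 3, 1
11, 5
11, 4, 1
11, 3, 2
10, 6
10, 5, 1
…and 20 more, for 32 total.

32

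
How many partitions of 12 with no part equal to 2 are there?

There are too many to list fully; the first 12 (by largest part) are:
12
11, 1
10, 1, 1
9, 3
9, 1, 1, 1
8, 4
8, 3, 1
8, 1, 1, 1, 1
7, 5
7, 4, 1
7, 3, 1, 1
7, 1, 1, 1, 1, 1
…and 23 more, for 35 total.

35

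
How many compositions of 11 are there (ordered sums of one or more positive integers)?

1024

There are 10 gaps and each independently is a cut or not, giving 2^10 = 1024.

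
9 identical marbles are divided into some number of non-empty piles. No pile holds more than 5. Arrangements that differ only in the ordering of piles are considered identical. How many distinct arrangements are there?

23

The partitions of 9 that satisfy the conditions:
5, 4
5, 3, 1
5, 2, 2
5, 2, 1, 1
5, 1, 1, 1, 1
4, 4, 1
4, 3, 2
4, 3, 1, 1
4, 2, 2, 1
4, 2, 1, 1, 1
4, 1, 1, 1, 1, 1
3, 3, 3
3, 3, 2, 1
3, 3, 1, 1, 1
3, 2, 2, 2
3, 2, 2, 1, 1
3, 2, 1, 1, 1, 1
3, 1, 1, 1, 1, 1, 1
2, 2, 2, 2, 1
2, 2, 2, 1, 1, 1
2, 2, 1, 1, 1, 1, 1
2, 1, 1, 1, 1, 1, 1, 1
1, 1, 1, 1, 1, 1, 1, 1, 1
Counting gives 23.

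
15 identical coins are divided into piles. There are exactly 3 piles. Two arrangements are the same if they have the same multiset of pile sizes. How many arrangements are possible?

The partitions of 15 that satisfy the conditions:
1 + 1 + 13
1 + 2 + 12
1 + 3 + 11
2 + 2 + 11
1 + 4 + 10
2 + 3 + 10
1 + 5 + 9
2 + 4 + 9
3 + 3 + 9
1 + 6 + 8
2 + 5 + 8
3 + 4 + 8
1 + 7 + 7
2 + 6 + 7
3 + 5 + 7
4 + 4 + 7
3 + 6 + 6
4 + 5 + 6
5 + 5 + 5
Counting gives 19.

19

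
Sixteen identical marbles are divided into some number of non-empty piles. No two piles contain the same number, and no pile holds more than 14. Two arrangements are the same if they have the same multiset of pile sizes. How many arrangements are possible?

A partial list (first 12 by largest part):
14+2
13+3
13+2+1
12+4
12+3+1
11+5
11+4+1
11+3+2
10+6
10+5+1
10+4+2
10+3+2+1
…and 18 more, for 30 total.

30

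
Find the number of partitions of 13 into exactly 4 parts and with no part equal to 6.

The partitions of 13 that satisfy the conditions:
10 + 1 + 1 + 1
9 + 2 + 1 + 1
8 + 3 + 1 + 1
8 + 2 + 2 + 1
7 + 4 + 1 + 1
7 + 3 + 2 + 1
7 + 2 + 2 + 2
5 + 5 + 2 + 1
5 + 4 + 3 + 1
5 + 4 + 2 + 2
5 + 3 + 3 + 2
4 + 4 + 4 + 1
4 + 4 + 3 + 2
4 + 3 + 3 + 3

14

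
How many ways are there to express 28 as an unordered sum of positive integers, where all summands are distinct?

222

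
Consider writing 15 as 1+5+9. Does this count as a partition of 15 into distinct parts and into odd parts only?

Yes

The parts sum to 15, and the condition 'all summands are distinct' holds; the condition 'every summand is odd' holds.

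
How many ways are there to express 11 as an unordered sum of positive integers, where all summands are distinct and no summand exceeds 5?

2

They are:
5 + 4 + 2
5 + 3 + 2 + 1
That's 2 in total.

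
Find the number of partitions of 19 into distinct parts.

54

A partial list (first 12 by largest part):
19
18,1
17,2
16,3
16,2,1
15,4
15,3,1
14,5
14,4,1
14,3,2
13,6
13,5,1
…and 42 more, for 54 total.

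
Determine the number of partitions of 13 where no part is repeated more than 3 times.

64

There are too many to list fully; the first 12 (by largest part) are:
13
12 + 1
11 + 2
11 + 1 + 1
10 + 3
10 + 2 + 1
10 + 1 + 1 + 1
9 + 4
9 + 3 + 1
9 + 2 + 2
9 + 2 + 1 + 1
8 + 5
…and 52 more, for 64 total.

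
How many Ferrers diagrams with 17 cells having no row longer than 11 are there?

Systematic enumeration (by largest part, then next-largest, …) yields 278.

278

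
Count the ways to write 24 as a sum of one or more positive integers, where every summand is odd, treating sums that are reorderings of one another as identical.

A full systematic count gives 122.

122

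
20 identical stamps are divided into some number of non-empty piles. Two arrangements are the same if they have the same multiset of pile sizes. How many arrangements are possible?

627

Systematic enumeration (by largest part, then next-largest, …) yields 627.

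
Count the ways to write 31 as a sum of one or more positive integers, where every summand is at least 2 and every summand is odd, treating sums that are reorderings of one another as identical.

A partial list (first 12 by largest part):
31
25 + 3 + 3
23 + 5 + 3
21 + 7 + 3
21 + 5 + 5
19 + 9 + 3
19 + 7 + 5
19 + 3 + 3 + 3 + 3
17 + 11 + 3
17 + 9 + 5
17 + 7 + 7
17 + 5 + 3 + 3 + 3
…and 32 more, for 44 total.

44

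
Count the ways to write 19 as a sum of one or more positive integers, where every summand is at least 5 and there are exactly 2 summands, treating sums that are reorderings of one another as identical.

Listing the qualifying partitions of 19:
14 + 5
13 + 6
12 + 7
11 + 8
10 + 9
Counting gives 5.

5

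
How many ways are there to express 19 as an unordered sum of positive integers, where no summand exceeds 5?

164

Counting exhaustively, 164 partitions satisfy the conditions.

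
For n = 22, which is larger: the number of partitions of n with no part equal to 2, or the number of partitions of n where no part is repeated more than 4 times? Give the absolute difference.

253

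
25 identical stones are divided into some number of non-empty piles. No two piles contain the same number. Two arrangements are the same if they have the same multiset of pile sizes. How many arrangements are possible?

There are 142 such partitions.

142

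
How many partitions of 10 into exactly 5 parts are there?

Enumerating:
6 + 1 + 1 + 1 + 1
5 + 2 + 1 + 1 + 1
4 + 3 + 1 + 1 + 1
4 + 2 + 2 + 1 + 1
3 + 3 + 2 + 1 + 1
3 + 2 + 2 + 2 + 1
2 + 2 + 2 + 2 + 2

7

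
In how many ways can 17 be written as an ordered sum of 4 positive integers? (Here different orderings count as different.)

560

Equivalently, choose which 3 of the 16 gaps become plus signs: C(16,3) = 560.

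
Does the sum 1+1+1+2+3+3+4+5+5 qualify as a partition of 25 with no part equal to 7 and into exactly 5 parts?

No

The parts sum to 25, and the condition 'there are exactly 5 summands' is violated.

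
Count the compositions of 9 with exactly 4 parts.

56

A composition of 9 into 4 positive parts is chosen by placing 3 dividers among the 8 gaps between 9 units: C(8,3) = 56.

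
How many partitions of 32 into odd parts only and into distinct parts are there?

23

They are:
1, 31
3, 29
5, 27
7, 25
9, 23
1, 3, 5, 23
11, 21
1, 3, 7, 21
13, 19
1, 3, 9, 19
1, 5, 7, 19
15, 17
1, 3, 11, 17
1, 5, 9, 17
3, 5, 7, 17
1, 3, 13, 15
1, 5, 11, 15
1, 7, 9, 15
3, 5, 9, 15
1, 7, 11, 13
3, 5, 11, 13
3, 7, 9, 13
5, 7, 9, 11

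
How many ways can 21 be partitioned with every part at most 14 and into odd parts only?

68

A partial list (first 12 by largest part):
1,7,13
3,5,13
1,1,1,5,13
1,1,3,3,13
1,1,1,1,1,3,13
1,1,1,1,1,1,1,1,13
1,9,11
3,7,11
1,1,1,7,11
5,5,11
1,1,3,5,11
1,1,1,1,1,5,11
…and 56 more, for 68 total.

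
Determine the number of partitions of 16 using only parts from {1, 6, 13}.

The partitions of 16 that satisfy the conditions:
13 + 1 + 1 + 1
6 + 6 + 1 + 1 + 1 + 1
6 + 1 + 1 + 1 + 1 + 1 + 1 + 1 + 1 + 1 + 1
1 + 1 + 1 + 1 + 1 + 1 + 1 + 1 + 1 + 1 + 1 + 1 + 1 + 1 + 1 + 1

4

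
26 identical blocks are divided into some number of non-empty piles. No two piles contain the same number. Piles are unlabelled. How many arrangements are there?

Direct enumeration gives 165 partitions.

165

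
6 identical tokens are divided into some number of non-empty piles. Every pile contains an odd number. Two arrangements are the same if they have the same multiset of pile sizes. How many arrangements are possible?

Enumerating:
1 + 5
3 + 3
1 + 1 + 1 + 3
1 + 1 + 1 + 1 + 1 + 1
Counting gives 4.

4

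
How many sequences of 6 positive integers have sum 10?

126

Place 5 bars in the 9 internal gaps of a row of 10 dots: C(9,5) = 126.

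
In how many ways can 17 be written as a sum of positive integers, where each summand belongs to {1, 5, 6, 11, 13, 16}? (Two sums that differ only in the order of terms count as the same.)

They are:
16 + 1
13 + 1 + 1 + 1 + 1
11 + 6
11 + 5 + 1
11 + 1 + 1 + 1 + 1 + 1 + 1
6 + 6 + 5
6 + 6 + 1 + 1 + 1 + 1 + 1
6 + 5 + 5 + 1
6 + 5 + 1 + 1 + 1 + 1 + 1 + 1
6 + 1 + 1 + 1 + 1 + 1 + 1 + 1 + 1 + 1 + 1 + 1
5 + 5 + 5 + 1 + 1
5 + 5 + 1 + 1 + 1 + 1 + 1 + 1 + 1
5 + 1 + 1 + 1 + 1 + 1 + 1 + 1 + 1 + 1 + 1 + 1 + 1
1 + 1 + 1 + 1 + 1 + 1 + 1 + 1 + 1 + 1 + 1 + 1 + 1 + 1 + 1 + 1 + 1

14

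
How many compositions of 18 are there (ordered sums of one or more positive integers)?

131072

Each of the 17 gaps between 18 units is either a break or not: 2^17 = 131072.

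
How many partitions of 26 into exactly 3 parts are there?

56

There are too many to list fully; the first 12 (by largest part) are:
1,1,24
1,2,23
1,3,22
2,2,22
1,4,21
2,3,21
1,5,20
2,4,20
3,3,20
1,6,19
2,5,19
3,4,19
…and 44 more, for 56 total.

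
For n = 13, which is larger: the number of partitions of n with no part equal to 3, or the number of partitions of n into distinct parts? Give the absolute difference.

Partitions of 13 with no part equal to 3: 59.
Partitions of 13 into distinct parts: 18.
|59 − 18| = 41.

41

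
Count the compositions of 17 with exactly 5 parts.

1820

Equivalently, choose which 4 of the 16 gaps become plus signs: C(16,4) = 1820.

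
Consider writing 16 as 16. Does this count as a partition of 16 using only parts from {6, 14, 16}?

Yes

The parts sum to 16, and the condition 'each summand belongs to {6, 14, 16}' holds.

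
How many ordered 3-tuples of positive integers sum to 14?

78

Equivalently, choose which 2 of the 13 gaps become plus signs: C(13,2) = 78.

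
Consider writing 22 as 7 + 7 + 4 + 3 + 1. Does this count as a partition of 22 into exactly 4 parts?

No

The parts sum to 22, and the condition 'there are exactly 4 summands' is violated.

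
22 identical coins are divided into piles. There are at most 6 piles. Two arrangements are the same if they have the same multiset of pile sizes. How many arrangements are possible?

391

Enumerating by decreasing first part gives 391 partitions in all.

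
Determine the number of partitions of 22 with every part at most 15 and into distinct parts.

75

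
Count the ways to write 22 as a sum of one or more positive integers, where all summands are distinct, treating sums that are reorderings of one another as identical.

89

There are 89 such partitions.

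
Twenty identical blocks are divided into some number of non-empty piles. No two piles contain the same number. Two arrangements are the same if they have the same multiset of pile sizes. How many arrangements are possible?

There are too many to list fully; the first 12 (by largest part) are:
20
1,19
2,18
3,17
1,2,17
4,16
1,3,16
5,15
1,4,15
2,3,15
6,14
1,5,14
…and 52 more, for 64 total.

64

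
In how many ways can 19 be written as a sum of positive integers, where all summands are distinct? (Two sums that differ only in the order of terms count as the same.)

There are too many to list fully; the first 12 (by largest part) are:
19
18, 1
17, 2
16, 3
16, 2, 1
15, 4
15, 3, 1
14, 5
14, 4, 1
14, 3, 2
13, 6
13, 5, 1
…and 42 more, for 54 total.

54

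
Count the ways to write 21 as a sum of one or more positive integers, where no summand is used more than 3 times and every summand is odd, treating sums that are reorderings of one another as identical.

32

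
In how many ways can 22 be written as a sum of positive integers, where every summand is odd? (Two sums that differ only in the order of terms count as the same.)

89

Systematic enumeration (by largest part, then next-largest, …) yields 89.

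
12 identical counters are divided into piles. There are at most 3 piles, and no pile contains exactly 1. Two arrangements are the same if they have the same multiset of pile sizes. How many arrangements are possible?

13

Enumerating:
12
2+10
3+9
4+8
2+2+8
5+7
2+3+7
6+6
2+4+6
3+3+6
2+5+5
3+4+5
4+4+4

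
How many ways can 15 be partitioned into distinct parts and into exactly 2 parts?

7

The partitions of 15 that satisfy the conditions:
14 + 1
13 + 2
12 + 3
11 + 4
10 + 5
9 + 6
8 + 7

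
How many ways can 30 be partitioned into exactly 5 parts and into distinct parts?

A full systematic count gives 84.

84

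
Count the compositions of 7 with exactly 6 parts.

By stars and bars with positive parts, the count is C(6,5) = 6.

6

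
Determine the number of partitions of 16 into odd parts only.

32

There are too many to list fully; the first 12 (by largest part) are:
1 + 15
3 + 13
1 + 1 + 1 + 13
5 + 11
1 + 1 + 3 + 11
1 + 1 + 1 + 1 + 1 + 11
7 + 9
1 + 1 + 5 + 9
1 + 3 + 3 + 9
1 + 1 + 1 + 1 + 3 + 9
1 + 1 + 1 + 1 + 1 + 1 + 1 + 9
1 + 1 + 7 + 7
…and 20 more, for 32 total.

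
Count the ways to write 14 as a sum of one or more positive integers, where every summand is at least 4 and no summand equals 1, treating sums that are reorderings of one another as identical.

7

The partitions of 14 that satisfy the conditions:
14
10+4
9+5
8+6
7+7
6+4+4
5+5+4
Counting gives 7.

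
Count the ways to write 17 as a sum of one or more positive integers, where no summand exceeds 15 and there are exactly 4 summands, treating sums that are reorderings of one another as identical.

39

There are too many to list fully; the first 12 (by largest part) are:
14 + 1 + 1 + 1
13 + 2 + 1 + 1
12 + 3 + 1 + 1
12 + 2 + 2 + 1
11 + 4 + 1 + 1
11 + 3 + 2 + 1
11 + 2 + 2 + 2
10 + 5 + 1 + 1
10 + 4 + 2 + 1
10 + 3 + 3 + 1
10 + 3 + 2 + 2
9 + 6 + 1 + 1
…and 27 more, for 39 total.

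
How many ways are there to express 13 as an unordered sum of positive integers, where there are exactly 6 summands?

Listing the qualifying partitions of 13:
1 + 1 + 1 + 1 + 1 + 8
1 + 1 + 1 + 1 + 2 + 7
1 + 1 + 1 + 1 + 3 + 6
1 + 1 + 1 + 2 + 2 + 6
1 + 1 + 1 + 1 + 4 + 5
1 + 1 + 1 + 2 + 3 + 5
1 + 1 + 2 + 2 + 2 + 5
1 + 1 + 1 + 2 + 4 + 4
1 + 1 + 1 + 3 + 3 + 4
1 + 1 + 2 + 2 + 3 + 4
1 + 2 + 2 + 2 + 2 + 4
1 + 1 + 2 + 3 + 3 + 3
1 + 2 + 2 + 2 + 3 + 3
2 + 2 + 2 + 2 + 2 + 3

14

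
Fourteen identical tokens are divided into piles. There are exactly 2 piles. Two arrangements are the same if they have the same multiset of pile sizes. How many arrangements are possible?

7

They are:
13,1
12,2
11,3
10,4
9,5
8,6
7,7
That's 7 in total.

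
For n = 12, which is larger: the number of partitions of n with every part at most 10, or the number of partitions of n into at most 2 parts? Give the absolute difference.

Partitions of 12 with every part at most 10: 75.
Partitions of 12 into at most 2 parts: 7.
|75 − 7| = 68.

68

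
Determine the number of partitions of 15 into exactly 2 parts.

Enumerating:
1 + 14
2 + 13
3 + 12
4 + 11
5 + 10
6 + 9
7 + 8
Counting gives 7.

7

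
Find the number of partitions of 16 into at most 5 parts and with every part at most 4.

5

They are:
4 + 4 + 4 + 4
4 + 4 + 4 + 3 + 1
4 + 4 + 4 + 2 + 2
4 + 4 + 3 + 3 + 2
4 + 3 + 3 + 3 + 3
Counting gives 5.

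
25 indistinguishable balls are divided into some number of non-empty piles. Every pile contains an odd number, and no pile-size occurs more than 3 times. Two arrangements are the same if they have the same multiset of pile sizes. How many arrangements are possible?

54

A partial list (first 12 by largest part):
25
23+1+1
21+3+1
19+5+1
19+3+3
19+3+1+1+1
17+7+1
17+5+3
17+5+1+1+1
17+3+3+1+1
15+9+1
15+7+3
…and 42 more, for 54 total.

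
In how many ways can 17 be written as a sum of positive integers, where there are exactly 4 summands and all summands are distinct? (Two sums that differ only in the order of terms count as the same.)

11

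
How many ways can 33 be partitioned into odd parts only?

448

Direct enumeration gives 448 partitions.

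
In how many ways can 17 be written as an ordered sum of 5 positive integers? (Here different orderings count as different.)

1820

Equivalently, choose which 4 of the 16 gaps become plus signs: C(16,4) = 1820.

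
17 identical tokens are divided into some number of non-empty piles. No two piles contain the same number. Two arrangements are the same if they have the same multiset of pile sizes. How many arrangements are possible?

There are too many to list fully; the first 12 (by largest part) are:
17
1 + 16
2 + 15
3 + 14
1 + 2 + 14
4 + 13
1 + 3 + 13
5 + 12
1 + 4 + 12
2 + 3 + 12
6 + 11
1 + 5 + 11
…and 26 more, for 38 total.

38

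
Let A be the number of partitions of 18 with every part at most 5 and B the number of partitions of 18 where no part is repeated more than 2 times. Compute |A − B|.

Partitions of 18 with every part at most 5: 141.
Partitions of 18 where no part is repeated more than 2 times: 135.
|141 − 135| = 6.

6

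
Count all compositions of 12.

2048

There are 11 gaps and each independently is a cut or not, giving 2^11 = 2048.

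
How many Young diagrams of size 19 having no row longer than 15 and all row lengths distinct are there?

49

A partial list (first 12 by largest part):
15, 4
15, 3, 1
14, 5
14, 4, 1
14, 3, 2
13, 6
13, 5, 1
13, 4, 2
13, 3, 2, 1
12, 7
12, 6, 1
12, 5, 2
…and 37 more, for 49 total.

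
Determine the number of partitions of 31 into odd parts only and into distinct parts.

20

Listing the qualifying partitions of 31:
31
27, 3, 1
25, 5, 1
23, 7, 1
23, 5, 3
21, 9, 1
21, 7, 3
19, 11, 1
19, 9, 3
19, 7, 5
17, 13, 1
17, 11, 3
17, 9, 5
15, 13, 3
15, 11, 5
15, 9, 7
15, 7, 5, 3, 1
13, 11, 7
13, 9, 5, 3, 1
11, 9, 7, 3, 1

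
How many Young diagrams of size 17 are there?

Systematic enumeration (by largest part, then next-largest, …) yields 297.

297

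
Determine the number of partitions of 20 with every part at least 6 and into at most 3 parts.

8

The partitions of 20 that satisfy the conditions:
20
14,6
13,7
12,8
11,9
10,10
8,6,6
7,7,6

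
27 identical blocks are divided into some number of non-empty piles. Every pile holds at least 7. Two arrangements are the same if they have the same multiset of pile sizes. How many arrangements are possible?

They are:
27
20, 7
19, 8
18, 9
17, 10
16, 11
15, 12
14, 13
13, 7, 7
12, 8, 7
11, 9, 7
11, 8, 8
10, 10, 7
10, 9, 8
9, 9, 9

15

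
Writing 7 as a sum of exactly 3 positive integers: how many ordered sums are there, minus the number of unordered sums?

11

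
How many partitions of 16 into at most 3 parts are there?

A partial list (first 12 by largest part):
16
15, 1
14, 2
14, 1, 1
13, 3
13, 2, 1
12, 4
12, 3, 1
12, 2, 2
11, 5
11, 4, 1
11, 3, 2
…and 18 more, for 30 total.

30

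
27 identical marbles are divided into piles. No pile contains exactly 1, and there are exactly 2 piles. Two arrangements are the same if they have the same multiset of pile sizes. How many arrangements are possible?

They are:
25,2
24,3
23,4
22,5
21,6
20,7
19,8
18,9
17,10
16,11
15,12
14,13

12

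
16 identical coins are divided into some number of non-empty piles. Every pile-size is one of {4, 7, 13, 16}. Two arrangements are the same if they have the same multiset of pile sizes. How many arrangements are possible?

2

Listing the qualifying partitions of 16:
16
4 + 4 + 4 + 4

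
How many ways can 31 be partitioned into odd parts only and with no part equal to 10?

Counting exhaustively, 340 partitions satisfy the conditions.

340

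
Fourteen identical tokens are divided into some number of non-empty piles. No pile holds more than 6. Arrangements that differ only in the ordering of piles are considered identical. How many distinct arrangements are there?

A full systematic count gives 90.

90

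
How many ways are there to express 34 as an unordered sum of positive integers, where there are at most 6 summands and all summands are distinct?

501

There are 501 such partitions.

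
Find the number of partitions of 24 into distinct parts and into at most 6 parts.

Direct enumeration gives 122 partitions.

122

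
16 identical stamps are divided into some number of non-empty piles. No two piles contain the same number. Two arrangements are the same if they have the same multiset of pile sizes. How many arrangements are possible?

32

A partial list (first 12 by largest part):
16
15,1
14,2
13,3
13,2,1
12,4
12,3,1
11,5
11,4,1
11,3,2
10,6
10,5,1
…and 20 more, for 32 total.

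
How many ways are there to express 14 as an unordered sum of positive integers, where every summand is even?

The partitions of 14 that satisfy the conditions:
14
12 + 2
10 + 4
10 + 2 + 2
8 + 6
8 + 4 + 2
8 + 2 + 2 + 2
6 + 6 + 2
6 + 4 + 4
6 + 4 + 2 + 2
6 + 2 + 2 + 2 + 2
4 + 4 + 4 + 2
4 + 4 + 2 + 2 + 2
4 + 2 + 2 + 2 + 2 + 2
2 + 2 + 2 + 2 + 2 + 2 + 2
Counting gives 15.

15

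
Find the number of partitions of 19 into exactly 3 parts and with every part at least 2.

21

They are:
15+2+2
14+3+2
13+4+2
13+3+3
12+5+2
12+4+3
11+6+2
11+5+3
11+4+4
10+7+2
10+6+3
10+5+4
9+8+2
9+7+3
9+6+4
9+5+5
8+8+3
8+7+4
8+6+5
7+7+5
7+6+6
That's 21 in total.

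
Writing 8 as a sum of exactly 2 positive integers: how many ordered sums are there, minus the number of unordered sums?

3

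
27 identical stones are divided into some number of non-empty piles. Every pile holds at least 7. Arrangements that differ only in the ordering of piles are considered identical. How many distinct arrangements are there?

15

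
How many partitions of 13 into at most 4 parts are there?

A partial list (first 12 by largest part):
13
1 + 12
2 + 11
1 + 1 + 11
3 + 10
1 + 2 + 10
1 + 1 + 1 + 10
4 + 9
1 + 3 + 9
2 + 2 + 9
1 + 1 + 2 + 9
5 + 8
…and 27 more, for 39 total.

39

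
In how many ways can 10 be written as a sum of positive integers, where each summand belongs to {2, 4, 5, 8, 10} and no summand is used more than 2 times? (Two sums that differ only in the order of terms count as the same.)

Listing the qualifying partitions of 10:
10
2, 8
5, 5
2, 4, 4

4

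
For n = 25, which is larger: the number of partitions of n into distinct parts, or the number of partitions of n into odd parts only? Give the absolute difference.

Partitions of 25 into distinct parts: 142.
Partitions of 25 into odd parts only: 142.
|142 − 142| = 0.

0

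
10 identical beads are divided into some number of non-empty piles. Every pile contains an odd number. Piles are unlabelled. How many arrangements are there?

10

They are:
1 + 9
3 + 7
1 + 1 + 1 + 7
5 + 5
1 + 1 + 3 + 5
1 + 1 + 1 + 1 + 1 + 5
1 + 3 + 3 + 3
1 + 1 + 1 + 1 + 3 + 3
1 + 1 + 1 + 1 + 1 + 1 + 1 + 3
1 + 1 + 1 + 1 + 1 + 1 + 1 + 1 + 1 + 1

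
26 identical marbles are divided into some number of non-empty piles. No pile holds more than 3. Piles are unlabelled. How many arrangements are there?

A partial list (first 12 by largest part):
3,3,3,3,3,3,3,3,2
3,3,3,3,3,3,3,3,1,1
3,3,3,3,3,3,3,2,2,1
3,3,3,3,3,3,3,2,1,1,1
3,3,3,3,3,3,3,1,1,1,1,1
3,3,3,3,3,3,2,2,2,2
3,3,3,3,3,3,2,2,2,1,1
3,3,3,3,3,3,2,2,1,1,1,1
3,3,3,3,3,3,2,1,1,1,1,1,1
3,3,3,3,3,3,1,1,1,1,1,1,1,1
3,3,3,3,3,2,2,2,2,2,1
3,3,3,3,3,2,2,2,2,1,1,1
…and 58 more, for 70 total.

70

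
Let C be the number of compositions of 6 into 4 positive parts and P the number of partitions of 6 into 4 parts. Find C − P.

8

Compositions: C(5,3) = 10.
Unordered (partitions into 4 parts): 2.
Difference: 10 − 2 = 8.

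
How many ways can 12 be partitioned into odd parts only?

15

Enumerating:
1 + 11
3 + 9
1 + 1 + 1 + 9
5 + 7
1 + 1 + 3 + 7
1 + 1 + 1 + 1 + 1 + 7
1 + 1 + 5 + 5
1 + 3 + 3 + 5
1 + 1 + 1 + 1 + 3 + 5
1 + 1 + 1 + 1 + 1 + 1 + 1 + 5
3 + 3 + 3 + 3
1 + 1 + 1 + 3 + 3 + 3
1 + 1 + 1 + 1 + 1 + 1 + 3 + 3
1 + 1 + 1 + 1 + 1 + 1 + 1 + 1 + 1 + 3
1 + 1 + 1 + 1 + 1 + 1 + 1 + 1 + 1 + 1 + 1 + 1
Counting gives 15.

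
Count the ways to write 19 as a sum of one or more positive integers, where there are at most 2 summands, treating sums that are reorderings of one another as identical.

Listing the qualifying partitions of 19:
19
18+1
17+2
16+3
15+4
14+5
13+6
12+7
11+8
10+9
That's 10 in total.

10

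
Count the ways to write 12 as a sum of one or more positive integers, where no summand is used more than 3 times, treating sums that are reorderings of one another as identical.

50

A partial list (first 12 by largest part):
12
11, 1
10, 2
10, 1, 1
9, 3
9, 2, 1
9, 1, 1, 1
8, 4
8, 3, 1
8, 2, 2
8, 2, 1, 1
7, 5
…and 38 more, for 50 total.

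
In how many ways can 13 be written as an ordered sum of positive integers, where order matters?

4096

Each of the 12 gaps between 13 units is either a break or not: 2^12 = 4096.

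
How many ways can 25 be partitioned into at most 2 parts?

13

Enumerating:
25
24,1
23,2
22,3
21,4
20,5
19,6
18,7
17,8
16,9
15,10
14,11
13,12
Counting gives 13.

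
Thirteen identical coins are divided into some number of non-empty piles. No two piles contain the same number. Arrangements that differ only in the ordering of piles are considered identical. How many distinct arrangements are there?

18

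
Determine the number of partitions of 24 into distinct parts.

122

Systematic enumeration (by largest part, then next-largest, …) yields 122.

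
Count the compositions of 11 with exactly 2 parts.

By stars and bars with positive parts, the count is C(10,1) = 10.

10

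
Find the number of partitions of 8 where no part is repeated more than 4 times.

Enumerating:
8
1,7
2,6
1,1,6
3,5
1,2,5
1,1,1,5
4,4
1,3,4
2,2,4
1,1,2,4
1,1,1,1,4
2,3,3
1,1,3,3
1,2,2,3
1,1,1,2,3
2,2,2,2
1,1,2,2,2
1,1,1,1,2,2

19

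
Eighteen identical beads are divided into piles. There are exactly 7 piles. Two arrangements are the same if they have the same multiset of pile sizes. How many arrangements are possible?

49

A partial list (first 12 by largest part):
12+1+1+1+1+1+1
11+2+1+1+1+1+1
10+3+1+1+1+1+1
10+2+2+1+1+1+1
9+4+1+1+1+1+1
9+3+2+1+1+1+1
9+2+2+2+1+1+1
8+5+1+1+1+1+1
8+4+2+1+1+1+1
8+3+3+1+1+1+1
8+3+2+2+1+1+1
8+2+2+2+2+1+1
…and 37 more, for 49 total.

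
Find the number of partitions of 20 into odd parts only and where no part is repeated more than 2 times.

The partitions of 20 that satisfy the conditions:
19 + 1
17 + 3
15 + 5
15 + 3 + 1 + 1
13 + 7
13 + 5 + 1 + 1
13 + 3 + 3 + 1
11 + 9
11 + 7 + 1 + 1
11 + 5 + 3 + 1
9 + 9 + 1 + 1
9 + 7 + 3 + 1
9 + 5 + 5 + 1
9 + 5 + 3 + 3
7 + 7 + 5 + 1
7 + 7 + 3 + 3
7 + 5 + 5 + 3
7 + 5 + 3 + 3 + 1 + 1
Counting gives 18.

18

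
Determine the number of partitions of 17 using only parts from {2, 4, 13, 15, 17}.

4

They are:
17
15,2
13,4
13,2,2
Counting gives 4.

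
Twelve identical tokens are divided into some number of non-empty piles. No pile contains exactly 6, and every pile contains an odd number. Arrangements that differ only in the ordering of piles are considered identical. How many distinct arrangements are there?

15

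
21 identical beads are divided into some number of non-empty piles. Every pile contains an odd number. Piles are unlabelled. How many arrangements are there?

76

Systematic enumeration (by largest part, then next-largest, …) yields 76.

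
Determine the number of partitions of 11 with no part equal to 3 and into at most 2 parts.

Enumerating:
11
10 + 1
9 + 2
7 + 4
6 + 5

5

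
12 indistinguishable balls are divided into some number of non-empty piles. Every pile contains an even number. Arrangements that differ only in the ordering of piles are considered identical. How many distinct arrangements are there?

Enumerating:
12
10,2
8,4
8,2,2
6,6
6,4,2
6,2,2,2
4,4,4
4,4,2,2
4,2,2,2,2
2,2,2,2,2,2
Counting gives 11.

11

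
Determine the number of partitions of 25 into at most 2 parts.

13

Listing the qualifying partitions of 25:
25
24 + 1
23 + 2
22 + 3
21 + 4
20 + 5
19 + 6
18 + 7
17 + 8
16 + 9
15 + 10
14 + 11
13 + 12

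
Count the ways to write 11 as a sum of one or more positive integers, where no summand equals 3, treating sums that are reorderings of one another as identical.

34

A partial list (first 12 by largest part):
11
1+10
2+9
1+1+9
1+2+8
1+1+1+8
4+7
2+2+7
1+1+2+7
1+1+1+1+7
5+6
1+4+6
…and 22 more, for 34 total.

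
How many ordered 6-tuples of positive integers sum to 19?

8568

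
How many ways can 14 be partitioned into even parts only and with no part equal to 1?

15

They are:
14
2 + 12
4 + 10
2 + 2 + 10
6 + 8
2 + 4 + 8
2 + 2 + 2 + 8
2 + 6 + 6
4 + 4 + 6
2 + 2 + 4 + 6
2 + 2 + 2 + 2 + 6
2 + 4 + 4 + 4
2 + 2 + 2 + 4 + 4
2 + 2 + 2 + 2 + 2 + 4
2 + 2 + 2 + 2 + 2 + 2 + 2
Counting gives 15.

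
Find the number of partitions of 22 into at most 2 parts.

12

Enumerating:
22
21+1
20+2
19+3
18+4
17+5
16+6
15+7
14+8
13+9
12+10
11+11
Counting gives 12.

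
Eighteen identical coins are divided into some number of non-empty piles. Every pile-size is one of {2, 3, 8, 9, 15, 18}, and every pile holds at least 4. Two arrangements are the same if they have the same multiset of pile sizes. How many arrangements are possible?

2

They are:
18
9+9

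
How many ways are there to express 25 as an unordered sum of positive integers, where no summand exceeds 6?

612

Enumerating by decreasing first part gives 612 partitions in all.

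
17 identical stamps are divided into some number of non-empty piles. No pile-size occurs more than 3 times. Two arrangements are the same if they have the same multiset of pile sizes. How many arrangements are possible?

There are 166 such partitions.

166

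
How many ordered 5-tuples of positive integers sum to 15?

By stars and bars with positive parts, the count is C(14,4) = 1001.

1001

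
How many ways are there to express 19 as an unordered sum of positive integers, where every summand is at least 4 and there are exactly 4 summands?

Enumerating:
7, 4, 4, 4
6, 5, 4, 4
5, 5, 5, 4
That's 3 in total.

3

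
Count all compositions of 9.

256

The number of compositions of n is 2^(n−1); here 2^8 = 256.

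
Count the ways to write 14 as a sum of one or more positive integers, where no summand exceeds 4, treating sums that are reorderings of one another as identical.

There are too many to list fully; the first 12 (by largest part) are:
4, 4, 4, 2
4, 4, 4, 1, 1
4, 4, 3, 3
4, 4, 3, 2, 1
4, 4, 3, 1, 1, 1
4, 4, 2, 2, 2
4, 4, 2, 2, 1, 1
4, 4, 2, 1, 1, 1, 1
4, 4, 1, 1, 1, 1, 1, 1
4, 3, 3, 3, 1
4, 3, 3, 2, 2
4, 3, 3, 2, 1, 1
…and 35 more, for 47 total.

47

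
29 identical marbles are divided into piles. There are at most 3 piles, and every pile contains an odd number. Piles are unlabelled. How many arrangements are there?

22

Listing the qualifying partitions of 29:
29
27 + 1 + 1
25 + 3 + 1
23 + 5 + 1
23 + 3 + 3
21 + 7 + 1
21 + 5 + 3
19 + 9 + 1
19 + 7 + 3
19 + 5 + 5
17 + 11 + 1
17 + 9 + 3
17 + 7 + 5
15 + 13 + 1
15 + 11 + 3
15 + 9 + 5
15 + 7 + 7
13 + 13 + 3
13 + 11 + 5
13 + 9 + 7
11 + 11 + 7
11 + 9 + 9
That's 22 in total.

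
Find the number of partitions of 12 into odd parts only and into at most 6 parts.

Enumerating:
1+11
3+9
1+1+1+9
5+7
1+1+3+7
1+1+1+1+1+7
1+1+5+5
1+3+3+5
1+1+1+1+3+5
3+3+3+3
1+1+1+3+3+3

11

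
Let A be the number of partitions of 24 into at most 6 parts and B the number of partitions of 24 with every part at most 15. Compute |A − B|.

Partitions of 24 into at most 6 parts: 532.
Partitions of 24 with every part at most 15: 1508.
|532 − 1508| = 976.

976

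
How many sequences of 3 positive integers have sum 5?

6

A composition of 5 into 3 positive parts is chosen by placing 2 dividers among the 4 gaps between 5 units: C(4,2) = 6.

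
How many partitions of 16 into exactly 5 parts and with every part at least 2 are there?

Enumerating:
8 + 2 + 2 + 2 + 2
7 + 3 + 2 + 2 + 2
6 + 4 + 2 + 2 + 2
6 + 3 + 3 + 2 + 2
5 + 5 + 2 + 2 + 2
5 + 4 + 3 + 2 + 2
5 + 3 + 3 + 3 + 2
4 + 4 + 4 + 2 + 2
4 + 4 + 3 + 3 + 2
4 + 3 + 3 + 3 + 3

10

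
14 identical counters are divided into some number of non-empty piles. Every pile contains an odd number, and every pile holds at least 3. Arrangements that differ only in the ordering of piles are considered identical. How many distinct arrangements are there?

The partitions of 14 that satisfy the conditions:
11+3
9+5
7+7
5+3+3+3

4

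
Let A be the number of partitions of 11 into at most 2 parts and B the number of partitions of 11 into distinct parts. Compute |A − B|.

Partitions of 11 into at most 2 parts: 6.
Partitions of 11 into distinct parts: 12.
|6 − 12| = 6.

6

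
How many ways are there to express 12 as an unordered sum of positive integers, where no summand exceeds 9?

Direct enumeration gives 73 partitions.

73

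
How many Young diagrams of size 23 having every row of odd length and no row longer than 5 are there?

25

The partitions of 23 that satisfy the conditions:
3 + 5 + 5 + 5 + 5
1 + 1 + 1 + 5 + 5 + 5 + 5
1 + 1 + 3 + 3 + 5 + 5 + 5
1 + 1 + 1 + 1 + 1 + 3 + 5 + 5 + 5
1 + 1 + 1 + 1 + 1 + 1 + 1 + 1 + 5 + 5 + 5
1 + 3 + 3 + 3 + 3 + 5 + 5
1 + 1 + 1 + 1 + 3 + 3 + 3 + 5 + 5
1 + 1 + 1 + 1 + 1 + 1 + 1 + 3 + 3 + 5 + 5
1 + 1 + 1 + 1 + 1 + 1 + 1 + 1 + 1 + 1 + 3 + 5 + 5
1 + 1 + 1 + 1 + 1 + 1 + 1 + 1 + 1 + 1 + 1 + 1 + 1 + 5 + 5
3 + 3 + 3 + 3 + 3 + 3 + 5
1 + 1 + 1 + 3 + 3 + 3 + 3 + 3 + 5
1 + 1 + 1 + 1 + 1 + 1 + 3 + 3 + 3 + 3 + 5
1 + 1 + 1 + 1 + 1 + 1 + 1 + 1 + 1 + 3 + 3 + 3 + 5
1 + 1 + 1 + 1 + 1 + 1 + 1 + 1 + 1 + 1 + 1 + 1 + 3 + 3 + 5
1 + 1 + 1 + 1 + 1 + 1 + 1 + 1 + 1 + 1 + 1 + 1 + 1 + 1 + 1 + 3 + 5
1 + 1 + 1 + 1 + 1 + 1 + 1 + 1 + 1 + 1 + 1 + 1 + 1 + 1 + 1 + 1 + 1 + 1 + 5
1 + 1 + 3 + 3 + 3 + 3 + 3 + 3 + 3
1 + 1 + 1 + 1 + 1 + 3 + 3 + 3 + 3 + 3 + 3
1 + 1 + 1 + 1 + 1 + 1 + 1 + 1 + 3 + 3 + 3 + 3 + 3
1 + 1 + 1 + 1 + 1 + 1 + 1 + 1 + 1 + 1 + 1 + 3 + 3 + 3 + 3
1 + 1 + 1 + 1 + 1 + 1 + 1 + 1 + 1 + 1 + 1 + 1 + 1 + 1 + 3 + 3 + 3
1 + 1 + 1 + 1 + 1 + 1 + 1 + 1 + 1 + 1 + 1 + 1 + 1 + 1 + 1 + 1 + 1 + 3 + 3
1 + 1 + 1 + 1 + 1 + 1 + 1 + 1 + 1 + 1 + 1 + 1 + 1 + 1 + 1 + 1 + 1 + 1 + 1 + 1 + 3
1 + 1 + 1 + 1 + 1 + 1 + 1 + 1 + 1 + 1 + 1 + 1 + 1 + 1 + 1 + 1 + 1 + 1 + 1 + 1 + 1 + 1 + 1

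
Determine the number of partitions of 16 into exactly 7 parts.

There are too many to list fully; the first 12 (by largest part) are:
10 + 1 + 1 + 1 + 1 + 1 + 1
9 + 2 + 1 + 1 + 1 + 1 + 1
8 + 3 + 1 + 1 + 1 + 1 + 1
8 + 2 + 2 + 1 + 1 + 1 + 1
7 + 4 + 1 + 1 + 1 + 1 + 1
7 + 3 + 2 + 1 + 1 + 1 + 1
7 + 2 + 2 + 2 + 1 + 1 + 1
6 + 5 + 1 + 1 + 1 + 1 + 1
6 + 4 + 2 + 1 + 1 + 1 + 1
6 + 3 + 3 + 1 + 1 + 1 + 1
6 + 3 + 2 + 2 + 1 + 1 + 1
6 + 2 + 2 + 2 + 2 + 1 + 1
…and 16 more, for 28 total.

28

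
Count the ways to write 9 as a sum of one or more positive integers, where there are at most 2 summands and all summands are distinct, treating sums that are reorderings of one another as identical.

5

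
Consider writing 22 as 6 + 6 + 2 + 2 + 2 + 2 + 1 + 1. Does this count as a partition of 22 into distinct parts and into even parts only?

The parts sum to 22, and the condition 'all summands are distinct' is violated.

No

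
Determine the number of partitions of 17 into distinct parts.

38

A partial list (first 12 by largest part):
17
16 + 1
15 + 2
14 + 3
14 + 2 + 1
13 + 4
13 + 3 + 1
12 + 5
12 + 4 + 1
12 + 3 + 2
11 + 6
11 + 5 + 1
…and 26 more, for 38 total.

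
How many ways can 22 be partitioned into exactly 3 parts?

There are too many to list fully; the first 12 (by largest part) are:
20,1,1
19,2,1
18,3,1
18,2,2
17,4,1
17,3,2
16,5,1
16,4,2
16,3,3
15,6,1
15,5,2
15,4,3
…and 28 more, for 40 total.

40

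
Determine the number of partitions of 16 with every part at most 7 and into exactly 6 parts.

28

There are too many to list fully; the first 12 (by largest part) are:
1, 1, 1, 1, 5, 7
1, 1, 1, 2, 4, 7
1, 1, 1, 3, 3, 7
1, 1, 2, 2, 3, 7
1, 2, 2, 2, 2, 7
1, 1, 1, 1, 6, 6
1, 1, 1, 2, 5, 6
1, 1, 1, 3, 4, 6
1, 1, 2, 2, 4, 6
1, 1, 2, 3, 3, 6
1, 2, 2, 2, 3, 6
2, 2, 2, 2, 2, 6
…and 16 more, for 28 total.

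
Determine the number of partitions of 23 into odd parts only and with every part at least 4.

They are:
23
13+5+5
11+7+5
9+9+5
9+7+7
That's 5 in total.

5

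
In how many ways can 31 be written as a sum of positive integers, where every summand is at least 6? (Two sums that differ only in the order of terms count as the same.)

44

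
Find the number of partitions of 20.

627

Direct enumeration gives 627 partitions.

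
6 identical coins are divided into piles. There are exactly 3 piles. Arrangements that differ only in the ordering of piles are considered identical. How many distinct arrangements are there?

Listing the qualifying partitions of 6:
4,1,1
3,2,1
2,2,2

3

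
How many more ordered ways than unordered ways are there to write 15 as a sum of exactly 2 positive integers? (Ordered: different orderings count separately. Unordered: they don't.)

7

Ordered (compositions into 2 parts): C(14,1) = 14.
Unordered (partitions into 2 parts): 7.
Difference: 14 − 7 = 7.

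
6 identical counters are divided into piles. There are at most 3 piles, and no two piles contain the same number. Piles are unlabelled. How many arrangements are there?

The partitions of 6 that satisfy the conditions:
6
5,1
4,2
3,2,1
Counting gives 4.

4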